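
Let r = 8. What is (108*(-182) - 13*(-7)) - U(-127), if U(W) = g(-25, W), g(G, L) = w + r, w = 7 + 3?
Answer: -19583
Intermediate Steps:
w = 10
g(G, L) = 18 (g(G, L) = 10 + 8 = 18)
U(W) = 18
(108*(-182) - 13*(-7)) - U(-127) = (108*(-182) - 13*(-7)) - 1*18 = (-19656 + 91) - 18 = -19565 - 18 = -19583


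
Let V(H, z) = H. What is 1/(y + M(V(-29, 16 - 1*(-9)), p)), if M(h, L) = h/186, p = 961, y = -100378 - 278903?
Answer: -186/70546295 ≈ -2.6366e-6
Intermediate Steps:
y = -379281
M(h, L) = h/186 (M(h, L) = h*(1/186) = h/186)
1/(y + M(V(-29, 16 - 1*(-9)), p)) = 1/(-379281 + (1/186)*(-29)) = 1/(-379281 - 29/186) = 1/(-70546295/186) = -186/70546295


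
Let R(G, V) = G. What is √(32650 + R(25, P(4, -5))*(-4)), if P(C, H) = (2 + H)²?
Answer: 5*√1302 ≈ 180.42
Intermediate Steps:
√(32650 + R(25, P(4, -5))*(-4)) = √(32650 + 25*(-4)) = √(32650 - 100) = √32550 = 5*√1302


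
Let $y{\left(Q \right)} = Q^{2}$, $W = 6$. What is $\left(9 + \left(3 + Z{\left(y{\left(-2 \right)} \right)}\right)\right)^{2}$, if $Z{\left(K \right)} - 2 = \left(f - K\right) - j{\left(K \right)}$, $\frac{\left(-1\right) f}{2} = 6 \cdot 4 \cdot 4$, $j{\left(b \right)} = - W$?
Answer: $30976$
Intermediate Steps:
$j{\left(b \right)} = -6$ ($j{\left(b \right)} = \left(-1\right) 6 = -6$)
$f = -192$ ($f = - 2 \cdot 6 \cdot 4 \cdot 4 = - 2 \cdot 24 \cdot 4 = \left(-2\right) 96 = -192$)
$Z{\left(K \right)} = -184 - K$ ($Z{\left(K \right)} = 2 - \left(186 + K\right) = -184 - K$)
$\left(9 + \left(3 + Z{\left(y{\left(-2 \right)} \right)}\right)\right)^{2} = \left(9 + \left(3 - 188\right)\right)^{2} = \left(9 - 185\right)^{2} = \left(-176\right)^{2} = 30976$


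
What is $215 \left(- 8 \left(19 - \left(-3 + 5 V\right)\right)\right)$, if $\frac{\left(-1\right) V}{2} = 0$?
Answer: $-37840$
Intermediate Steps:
$V = 0$ ($V = \left(-2\right) 0 = 0$)
$215 \left(- 8 \left(19 - \left(-3 + 5 V\right)\right)\right) = 215 \left(- 8 \left(19 + \left(3 - 0\right)\right)\right) = 215 \left(- 8 \left(19 + \left(3 + 0\right)\right)\right) = 215 \left(- 8 \left(19 + 3\right)\right) = 215 \left(\left(-8\right) 22\right) = 215 \left(-176\right) = -37840$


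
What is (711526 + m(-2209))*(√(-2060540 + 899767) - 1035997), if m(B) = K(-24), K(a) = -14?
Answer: -737124297464 + 711512*I*√1160773 ≈ -7.3712e+11 + 7.6658e+8*I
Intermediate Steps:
m(B) = -14
(711526 + m(-2209))*(√(-2060540 + 899767) - 1035997) = (711526 - 14)*(√(-2060540 + 899767) - 1035997) = 711512*(√(-1160773) - 1035997) = 711512*(I*√1160773 - 1035997) = 711512*(-1035997 + I*√1160773) = -737124297464 + 711512*I*√1160773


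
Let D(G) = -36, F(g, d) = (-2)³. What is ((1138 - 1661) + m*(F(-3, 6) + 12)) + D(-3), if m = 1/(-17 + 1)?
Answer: -2237/4 ≈ -559.25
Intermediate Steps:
F(g, d) = -8
m = -1/16 (m = 1/(-16) = -1/16 ≈ -0.062500)
((1138 - 1661) + m*(F(-3, 6) + 12)) + D(-3) = ((1138 - 1661) - (-8 + 12)/16) - 36 = (-523 - 1/16*4) - 36 = (-523 - ¼) - 36 = -2093/4 - 36 = -2237/4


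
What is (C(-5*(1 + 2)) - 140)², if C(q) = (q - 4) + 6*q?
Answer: 62001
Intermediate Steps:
C(q) = -4 + 7*q (C(q) = (-4 + q) + 6*q = -4 + 7*q)
(C(-5*(1 + 2)) - 140)² = ((-4 + 7*(-5*(1 + 2))) - 140)² = ((-4 + 7*(-5*3)) - 140)² = ((-4 + 7*(-15)) - 140)² = ((-4 - 105) - 140)² = (-109 - 140)² = (-249)² = 62001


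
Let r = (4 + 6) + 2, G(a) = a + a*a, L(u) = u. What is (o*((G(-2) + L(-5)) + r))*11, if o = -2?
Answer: -198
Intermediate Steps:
G(a) = a + a**2
r = 12 (r = 10 + 2 = 12)
(o*((G(-2) + L(-5)) + r))*11 = -2*((-2*(1 - 2) - 5) + 12)*11 = -2*((-2*(-1) - 5) + 12)*11 = -2*((2 - 5) + 12)*11 = -2*(-3 + 12)*11 = -2*9*11 = -18*11 = -198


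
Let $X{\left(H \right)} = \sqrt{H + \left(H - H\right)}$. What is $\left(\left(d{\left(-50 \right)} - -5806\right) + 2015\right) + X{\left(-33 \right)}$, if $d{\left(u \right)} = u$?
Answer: $7771 + i \sqrt{33} \approx 7771.0 + 5.7446 i$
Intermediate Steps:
$X{\left(H \right)} = \sqrt{H}$ ($X{\left(H \right)} = \sqrt{H + 0} = \sqrt{H}$)
$\left(\left(d{\left(-50 \right)} - -5806\right) + 2015\right) + X{\left(-33 \right)} = \left(\left(-50 - -5806\right) + 2015\right) + \sqrt{-33} = \left(\left(-50 + 5806\right) + 2015\right) + i \sqrt{33} = \left(5756 + 2015\right) + i \sqrt{33} = 7771 + i \sqrt{33}$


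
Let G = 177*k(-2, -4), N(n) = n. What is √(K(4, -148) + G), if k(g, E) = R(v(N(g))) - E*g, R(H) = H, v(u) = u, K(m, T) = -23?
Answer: I*√1793 ≈ 42.344*I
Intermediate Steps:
k(g, E) = g - E*g
G = -1770 (G = 177*(-2*(1 - 1*(-4))) = 177*(-2*(1 + 4)) = 177*(-2*5) = 177*(-10) = -1770)
√(K(4, -148) + G) = √(-23 - 1770) = √(-1793) = I*√1793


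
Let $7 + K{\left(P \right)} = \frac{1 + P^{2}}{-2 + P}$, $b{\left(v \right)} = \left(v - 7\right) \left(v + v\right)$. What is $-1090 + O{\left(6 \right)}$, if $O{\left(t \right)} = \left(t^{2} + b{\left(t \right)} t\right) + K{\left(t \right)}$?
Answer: $- \frac{4495}{4} \approx -1123.8$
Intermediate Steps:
$b{\left(v \right)} = 2 v \left(-7 + v\right)$ ($b{\left(v \right)} = \left(-7 + v\right) 2 v = 2 v \left(-7 + v\right)$)
$K{\left(P \right)} = -7 + \frac{1 + P^{2}}{-2 + P}$
$O{\left(t \right)} = t^{2} + \frac{15 + t^{2} - 7 t}{-2 + t} + 2 t^{2} \left(-7 + t\right)$ ($O{\left(t \right)} = \left(t^{2} + 2 t \left(-7 + t\right) t\right) + \frac{15 + t^{2} - 7 t}{-2 + t} = \left(t^{2} + 2 t^{2} \left(-7 + t\right)\right) + \frac{15 + t^{2} - 7 t}{-2 + t} = t^{2} + \frac{15 + t^{2} - 7 t}{-2 + t} + 2 t^{2} \left(-7 + t\right)$)
$-1090 + O{\left(6 \right)} = -1090 + \frac{15 + 6^{2} - 42 + 6^{2} \left(-13 + 2 \cdot 6\right) \left(-2 + 6\right)}{-2 + 6} = -1090 + \frac{15 + 36 - 42 + 36 \left(-13 + 12\right) 4}{4} = -1090 + \frac{15 + 36 - 42 + 36 \left(-1\right) 4}{4} = -1090 + \frac{15 + 36 - 42 - 144}{4} = -1090 + \frac{1}{4} \left(-135\right) = -1090 - \frac{135}{4} = - \frac{4495}{4}$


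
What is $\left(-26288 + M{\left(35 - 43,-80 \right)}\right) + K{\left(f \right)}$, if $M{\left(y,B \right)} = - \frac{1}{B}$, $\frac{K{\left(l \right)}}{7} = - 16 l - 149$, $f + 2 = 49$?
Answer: $- \frac{2607599}{80} \approx -32595.0$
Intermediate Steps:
$f = 47$ ($f = -2 + 49 = 47$)
$K{\left(l \right)} = -1043 - 112 l$ ($K{\left(l \right)} = 7 \left(- 16 l - 149\right) = 7 \left(-149 - 16 l\right) = -1043 - 112 l$)
$\left(-26288 + M{\left(35 - 43,-80 \right)}\right) + K{\left(f \right)} = \left(-26288 - \frac{1}{-80}\right) - 6307 = \left(-26288 - - \frac{1}{80}\right) - 6307 = \left(-26288 + \frac{1}{80}\right) - 6307 = - \frac{2103039}{80} - 6307 = - \frac{2607599}{80}$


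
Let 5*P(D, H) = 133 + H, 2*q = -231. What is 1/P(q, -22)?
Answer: 5/111 ≈ 0.045045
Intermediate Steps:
q = -231/2 (q = (1/2)*(-231) = -231/2 ≈ -115.50)
P(D, H) = 133/5 + H/5 (P(D, H) = (133 + H)/5 = 133/5 + H/5)
1/P(q, -22) = 1/(133/5 + (1/5)*(-22)) = 1/(133/5 - 22/5) = 1/(111/5) = 5/111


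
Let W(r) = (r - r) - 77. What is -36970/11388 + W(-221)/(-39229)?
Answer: -724709627/223369926 ≈ -3.2444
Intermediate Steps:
W(r) = -77 (W(r) = 0 - 77 = -77)
-36970/11388 + W(-221)/(-39229) = -36970/11388 - 77/(-39229) = -36970*1/11388 - 77*(-1/39229) = -18485/5694 + 77/39229 = -724709627/223369926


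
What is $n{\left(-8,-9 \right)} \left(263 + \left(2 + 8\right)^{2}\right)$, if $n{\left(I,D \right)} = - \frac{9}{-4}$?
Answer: $\frac{3267}{4} \approx 816.75$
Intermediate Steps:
$n{\left(I,D \right)} = \frac{9}{4}$ ($n{\left(I,D \right)} = \left(-9\right) \left(- \frac{1}{4}\right) = \frac{9}{4}$)
$n{\left(-8,-9 \right)} \left(263 + \left(2 + 8\right)^{2}\right) = \frac{9 \left(263 + \left(2 + 8\right)^{2}\right)}{4} = \frac{9 \left(263 + 10^{2}\right)}{4} = \frac{9 \left(263 + 100\right)}{4} = \frac{9}{4} \cdot 363 = \frac{3267}{4}$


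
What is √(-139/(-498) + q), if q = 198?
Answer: √49174014/498 ≈ 14.081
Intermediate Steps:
√(-139/(-498) + q) = √(-139/(-498) + 198) = √(-139*(-1/498) + 198) = √(139/498 + 198) = √(98743/498) = √49174014/498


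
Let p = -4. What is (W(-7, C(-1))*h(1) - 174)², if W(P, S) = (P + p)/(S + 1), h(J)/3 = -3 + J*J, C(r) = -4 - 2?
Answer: 876096/25 ≈ 35044.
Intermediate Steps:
C(r) = -6
h(J) = -9 + 3*J² (h(J) = 3*(-3 + J*J) = 3*(-3 + J²) = -9 + 3*J²)
W(P, S) = (-4 + P)/(1 + S) (W(P, S) = (P - 4)/(S + 1) = (-4 + P)/(1 + S))
(W(-7, C(-1))*h(1) - 174)² = (((-4 - 7)/(1 - 6))*(-9 + 3*1²) - 174)² = ((-11/(-5))*(-9 + 3*1) - 174)² = ((-⅕*(-11))*(-9 + 3) - 174)² = ((11/5)*(-6) - 174)² = (-66/5 - 174)² = (-936/5)² = 876096/25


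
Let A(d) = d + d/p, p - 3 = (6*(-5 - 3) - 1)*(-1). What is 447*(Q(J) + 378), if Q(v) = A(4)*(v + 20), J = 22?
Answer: 3191580/13 ≈ 2.4551e+5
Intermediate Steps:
p = 52 (p = 3 + (6*(-5 - 3) - 1)*(-1) = 3 + (6*(-8) - 1)*(-1) = 3 + (-48 - 1)*(-1) = 3 - 49*(-1) = 3 + 49 = 52)
A(d) = 53*d/52 (A(d) = d + d/52 = 53*d/52)
Q(v) = 1060/13 + 53*v/13 (Q(v) = ((53/52)*4)*(v + 20) = 53*(20 + v)/13 = 1060/13 + 53*v/13)
447*(Q(J) + 378) = 447*((1060/13 + (53/13)*22) + 378) = 447*((1060/13 + 1166/13) + 378) = 447*(2226/13 + 378) = 447*(7140/13) = 3191580/13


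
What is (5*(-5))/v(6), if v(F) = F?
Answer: -25/6 ≈ -4.1667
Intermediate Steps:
(5*(-5))/v(6) = (5*(-5))/6 = (⅙)*(-25) = -25/6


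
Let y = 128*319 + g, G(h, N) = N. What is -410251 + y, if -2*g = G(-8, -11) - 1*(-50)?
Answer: -738877/2 ≈ -3.6944e+5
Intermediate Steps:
g = -39/2 (g = -(-11 - 1*(-50))/2 = -(-11 + 50)/2 = -½*39 = -39/2 ≈ -19.500)
y = 81625/2 (y = 128*319 - 39/2 = 40832 - 39/2 = 81625/2 ≈ 40813.)
-410251 + y = -410251 + 81625/2 = -738877/2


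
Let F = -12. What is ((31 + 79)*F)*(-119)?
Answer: 157080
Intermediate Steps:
((31 + 79)*F)*(-119) = ((31 + 79)*(-12))*(-119) = (110*(-12))*(-119) = -1320*(-119) = 157080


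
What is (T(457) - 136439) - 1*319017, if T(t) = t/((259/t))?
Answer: -117754255/259 ≈ -4.5465e+5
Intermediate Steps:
T(t) = t²/259 (T(t) = t*(t/259) = t²/259)
(T(457) - 136439) - 1*319017 = ((1/259)*457² - 136439) - 1*319017 = ((1/259)*208849 - 136439) - 319017 = (208849/259 - 136439) - 319017 = -35128852/259 - 319017 = -117754255/259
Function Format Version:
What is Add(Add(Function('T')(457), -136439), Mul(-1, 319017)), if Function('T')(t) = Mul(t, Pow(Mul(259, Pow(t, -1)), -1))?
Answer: Rational(-117754255, 259) ≈ -4.5465e+5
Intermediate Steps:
Function('T')(t) = Mul(Rational(1, 259), Pow(t, 2)) (Function('T')(t) = Mul(t, Mul(Rational(1, 259), t)) = Mul(Rational(1, 259), Pow(t, 2)))
Add(Add(Function('T')(457), -136439), Mul(-1, 319017)) = Add(Add(Mul(Rational(1, 259), Pow(457, 2)), -136439), Mul(-1, 319017)) = Add(Add(Mul(Rational(1, 259), 208849), -136439), -319017) = Add(Add(Rational(208849, 259), -136439), -319017) = Add(Rational(-35128852, 259), -319017) = Rational(-117754255, 259)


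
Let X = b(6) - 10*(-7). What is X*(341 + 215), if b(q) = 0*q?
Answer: 38920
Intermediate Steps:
b(q) = 0
X = 70 (X = 0 - 10*(-7) = 0 + 70 = 70)
X*(341 + 215) = 70*(341 + 215) = 70*556 = 38920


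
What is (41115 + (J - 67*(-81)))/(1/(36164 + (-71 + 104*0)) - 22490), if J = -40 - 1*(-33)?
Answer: -1679587755/811731569 ≈ -2.0691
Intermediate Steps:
J = -7 (J = -40 + 33 = -7)
(41115 + (J - 67*(-81)))/(1/(36164 + (-71 + 104*0)) - 22490) = (41115 + (-7 - 67*(-81)))/(1/(36164 + (-71 + 104*0)) - 22490) = (41115 + (-7 + 5427))/(1/(36164 + (-71 + 0)) - 22490) = (41115 + 5420)/(1/(36164 - 71) - 22490) = 46535/(1/36093 - 22490) = 46535/(-811731569/36093) = 46535*(-36093/811731569) = -1679587755/811731569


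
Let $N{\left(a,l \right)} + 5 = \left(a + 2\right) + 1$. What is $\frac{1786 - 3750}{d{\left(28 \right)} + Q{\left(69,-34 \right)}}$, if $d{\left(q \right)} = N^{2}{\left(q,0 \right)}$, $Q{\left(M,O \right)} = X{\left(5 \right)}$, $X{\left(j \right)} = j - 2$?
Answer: $- \frac{1964}{679} \approx -2.8925$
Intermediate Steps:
$N{\left(a,l \right)} = -2 + a$ ($N{\left(a,l \right)} = -5 + \left(\left(a + 2\right) + 1\right) = -5 + \left(\left(2 + a\right) + 1\right) = -5 + \left(3 + a\right) = -2 + a$)
$X{\left(j \right)} = -2 + j$
$Q{\left(M,O \right)} = 3$ ($Q{\left(M,O \right)} = -2 + 5 = 3$)
$d{\left(q \right)} = \left(-2 + q\right)^{2}$
$\frac{1786 - 3750}{d{\left(28 \right)} + Q{\left(69,-34 \right)}} = \frac{1786 - 3750}{\left(-2 + 28\right)^{2} + 3} = - \frac{1964}{26^{2} + 3} = - \frac{1964}{676 + 3} = - \frac{1964}{679}$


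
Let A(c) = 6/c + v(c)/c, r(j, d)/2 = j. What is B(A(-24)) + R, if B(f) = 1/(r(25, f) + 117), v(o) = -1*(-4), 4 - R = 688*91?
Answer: -10454867/167 ≈ -62604.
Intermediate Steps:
r(j, d) = 2*j
R = -62604 (R = 4 - 688*91 = 4 - 1*62608 = 4 - 62608 = -62604)
v(o) = 4
A(c) = 10/c (A(c) = 6/c + 4/c = 10/c)
B(f) = 1/167 (B(f) = 1/(2*25 + 117) = 1/(50 + 117) = 1/167)
B(A(-24)) + R = 1/167 - 62604 = -10454867/167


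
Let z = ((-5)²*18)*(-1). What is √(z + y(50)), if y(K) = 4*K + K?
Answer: 10*I*√2 ≈ 14.142*I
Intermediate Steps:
y(K) = 5*K
z = -450 (z = (25*18)*(-1) = 450*(-1) = -450)
√(z + y(50)) = √(-450 + 5*50) = √(-450 + 250) = √(-200) = 10*I*√2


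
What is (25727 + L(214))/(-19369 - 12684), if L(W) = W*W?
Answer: -71523/32053 ≈ -2.2314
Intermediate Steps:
L(W) = W²
(25727 + L(214))/(-19369 - 12684) = (25727 + 214²)/(-19369 - 12684) = (25727 + 45796)/(-32053) = 71523*(-1/32053) = -71523/32053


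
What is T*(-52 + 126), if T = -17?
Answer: -1258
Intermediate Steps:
T*(-52 + 126) = -17*(-52 + 126) = -17*74 = -1258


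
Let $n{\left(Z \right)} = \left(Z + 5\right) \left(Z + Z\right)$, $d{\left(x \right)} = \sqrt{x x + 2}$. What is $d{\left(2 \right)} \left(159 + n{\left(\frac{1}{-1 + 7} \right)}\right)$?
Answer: $\frac{2893 \sqrt{6}}{18} \approx 393.69$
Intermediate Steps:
$d{\left(x \right)} = \sqrt{2 + x^{2}}$ ($d{\left(x \right)} = \sqrt{x^{2} + 2} = \sqrt{2 + x^{2}}$)
$n{\left(Z \right)} = 2 Z \left(5 + Z\right)$ ($n{\left(Z \right)} = \left(5 + Z\right) 2 Z = 2 Z \left(5 + Z\right)$)
$d{\left(2 \right)} \left(159 + n{\left(\frac{1}{-1 + 7} \right)}\right) = \sqrt{2 + 2^{2}} \left(159 + \frac{2 \left(5 + \frac{1}{-1 + 7}\right)}{-1 + 7}\right) = \sqrt{2 + 4} \left(159 + \frac{2 \left(5 + \frac{1}{6}\right)}{6}\right) = \sqrt{6} \left(159 + 2 \cdot \frac{1}{6} \left(5 + \frac{1}{6}\right)\right) = \sqrt{6} \left(159 + 2 \cdot \frac{1}{6} \cdot \frac{31}{6}\right) = \sqrt{6} \left(159 + \frac{31}{18}\right) = \sqrt{6} \cdot \frac{2893}{18} = \frac{2893 \sqrt{6}}{18}$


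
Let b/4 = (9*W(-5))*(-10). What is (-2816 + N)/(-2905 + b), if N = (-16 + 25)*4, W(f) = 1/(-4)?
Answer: 556/563 ≈ 0.98757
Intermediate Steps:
W(f) = -¼
b = 90 (b = 4*((9*(-¼))*(-10)) = 4*(-9/4*(-10)) = 4*(45/2) = 90)
N = 36 (N = 9*4 = 36)
(-2816 + N)/(-2905 + b) = (-2816 + 36)/(-2905 + 90) = -2780/(-2815) = -2780*(-1/2815) = 556/563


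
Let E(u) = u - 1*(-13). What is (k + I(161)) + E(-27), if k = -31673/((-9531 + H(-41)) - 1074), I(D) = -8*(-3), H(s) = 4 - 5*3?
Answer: 137833/10616 ≈ 12.984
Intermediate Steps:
H(s) = -11 (H(s) = 4 - 15 = -11)
I(D) = 24
E(u) = 13 + u (E(u) = u + 13 = 13 + u)
k = 31673/10616 (k = -31673/((-9531 - 11) - 1074) = -31673/(-9542 - 1074) = -31673/(-10616) = -31673*(-1/10616) = 31673/10616 ≈ 2.9835)
(k + I(161)) + E(-27) = (31673/10616 + 24) + (13 - 27) = 286457/10616 - 14 = 137833/10616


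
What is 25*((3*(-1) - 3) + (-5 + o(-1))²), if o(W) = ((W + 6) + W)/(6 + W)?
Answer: 291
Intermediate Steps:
o(W) = (6 + 2*W)/(6 + W) (o(W) = ((6 + W) + W)/(6 + W) = (6 + 2*W)/(6 + W))
25*((3*(-1) - 3) + (-5 + o(-1))²) = 25*((3*(-1) - 3) + (-5 + 2*(3 - 1)/(6 - 1))²) = 25*((-3 - 3) + (-5 + 2*2/5)²) = 25*(-6 + (-5 + 2*(⅕)*2)²) = 25*(-6 + (-5 + ⅘)²) = 25*(-6 + (-21/5)²) = 25*(-6 + 441/25) = 25*(291/25) = 291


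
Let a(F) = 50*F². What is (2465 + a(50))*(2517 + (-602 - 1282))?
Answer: 80685345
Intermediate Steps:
(2465 + a(50))*(2517 + (-602 - 1282)) = (2465 + 50*50²)*(2517 + (-602 - 1282)) = (2465 + 50*2500)*(2517 - 1884) = (2465 + 125000)*633 = 127465*633 = 80685345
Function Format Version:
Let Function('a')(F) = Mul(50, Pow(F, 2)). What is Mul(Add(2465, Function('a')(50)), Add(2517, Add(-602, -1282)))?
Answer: 80685345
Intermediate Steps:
Mul(Add(2465, Function('a')(50)), Add(2517, Add(-602, -1282))) = Mul(Add(2465, Mul(50, Pow(50, 2))), Add(2517, Add(-602, -1282))) = Mul(Add(2465, Mul(50, 2500)), Add(2517, -1884)) = Mul(Add(2465, 125000), 633) = Mul(127465, 633) = 80685345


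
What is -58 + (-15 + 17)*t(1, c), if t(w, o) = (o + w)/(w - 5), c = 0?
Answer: -117/2 ≈ -58.500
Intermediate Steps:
t(w, o) = (o + w)/(-5 + w)
-58 + (-15 + 17)*t(1, c) = -58 + (-15 + 17)*((0 + 1)/(-5 + 1)) = -58 + 2*(1/(-4)) = -58 + 2*(-1/4*1) = -58 + 2*(-1/4) = -58 - 1/2 = -117/2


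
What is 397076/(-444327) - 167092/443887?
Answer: -250500361496/197230979049 ≈ -1.2701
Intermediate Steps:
397076/(-444327) - 167092/443887 = 397076*(-1/444327) - 167092*1/443887 = -397076/444327 - 167092/443887 = -250500361496/197230979049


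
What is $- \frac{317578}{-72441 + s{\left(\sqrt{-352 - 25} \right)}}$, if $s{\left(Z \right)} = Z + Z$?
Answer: $\frac{23005667898}{5247699989} + \frac{635156 i \sqrt{377}}{5247699989} \approx 4.3839 + 0.0023501 i$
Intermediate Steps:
$s{\left(Z \right)} = 2 Z$
$- \frac{317578}{-72441 + s{\left(\sqrt{-352 - 25} \right)}} = - \frac{317578}{-72441 + 2 \sqrt{-352 - 25}} = - \frac{317578}{-72441 + 2 \sqrt{-377}} = - \frac{317578}{-72441 + 2 i \sqrt{377}}$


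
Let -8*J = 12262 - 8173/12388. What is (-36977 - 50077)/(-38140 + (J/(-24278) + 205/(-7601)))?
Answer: 530691705291654016/232505829142148119 ≈ 2.2825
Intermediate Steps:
J = -151893483/99104 (J = -(12262 - 8173/12388)/8 = -1/8*151893483/12388 = -151893483/99104 ≈ -1532.7)
(-36977 - 50077)/(-38140 + (J/(-24278) + 205/(-7601))) = (-36977 - 50077)/(-38140 + (-151893483/99104/(-24278) + 205/(-7601))) = -87054/(-38140 + (-151893483/99104*(-1/24278) + 205*(-1/7601))) = -87054/(-38140 + (151893483/2406046912 - 205/7601)) = -87054/(-38140 + 661302747323/18288362578112) = -87054/(-697517487426444357/18288362578112) = -87054*(-18288362578112/697517487426444357) = 530691705291654016/232505829142148119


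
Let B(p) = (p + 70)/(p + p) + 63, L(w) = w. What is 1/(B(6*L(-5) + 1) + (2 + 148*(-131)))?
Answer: -58/1120775 ≈ -5.1750e-5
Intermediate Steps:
B(p) = 63 + (70 + p)/(2*p) (B(p) = (70 + p)/((2*p)) + 63 = (70 + p)*(1/(2*p)) + 63 = (70 + p)/(2*p) + 63 = 63 + (70 + p)/(2*p))
1/(B(6*L(-5) + 1) + (2 + 148*(-131))) = 1/((127/2 + 35/(6*(-5) + 1)) + (2 + 148*(-131))) = 1/((127/2 + 35/(-30 + 1)) + (2 - 19388)) = 1/((127/2 + 35/(-29)) - 19386) = 1/((127/2 + 35*(-1/29)) - 19386) = 1/((127/2 - 35/29) - 19386) = 1/(3613/58 - 19386) = 1/(-1120775/58) = -58/1120775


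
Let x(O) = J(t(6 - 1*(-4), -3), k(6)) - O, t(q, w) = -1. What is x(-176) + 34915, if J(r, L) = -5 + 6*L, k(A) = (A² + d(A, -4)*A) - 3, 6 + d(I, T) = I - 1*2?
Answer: 35212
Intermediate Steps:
d(I, T) = -8 + I (d(I, T) = -6 + (I - 1*2) = -6 + (I - 2) = -6 + (-2 + I) = -8 + I)
k(A) = -3 + A² + A*(-8 + A) (k(A) = (A² + (-8 + A)*A) - 3 = (A² + A*(-8 + A)) - 3 = -3 + A² + A*(-8 + A))
x(O) = 121 - O (x(O) = (-5 + 6*(-3 + 6² + 6*(-8 + 6))) - O = (-5 + 6*(-3 + 36 + 6*(-2))) - O = (-5 + 6*(-3 + 36 - 12)) - O = (-5 + 6*21) - O = (-5 + 126) - O = 121 - O)
x(-176) + 34915 = (121 - 1*(-176)) + 34915 = (121 + 176) + 34915 = 297 + 34915 = 35212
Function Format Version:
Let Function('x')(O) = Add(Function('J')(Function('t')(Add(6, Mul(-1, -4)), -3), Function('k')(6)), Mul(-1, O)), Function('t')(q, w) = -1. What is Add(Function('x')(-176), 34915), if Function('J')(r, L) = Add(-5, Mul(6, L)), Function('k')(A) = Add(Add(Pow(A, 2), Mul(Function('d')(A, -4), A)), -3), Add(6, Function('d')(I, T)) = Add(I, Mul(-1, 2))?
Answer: 35212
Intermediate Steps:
Function('d')(I, T) = Add(-8, I) (Function('d')(I, T) = Add(-6, Add(I, Mul(-1, 2))) = Add(-6, Add(I, -2)) = Add(-6, Add(-2, I)) = Add(-8, I))
Function('k')(A) = Add(-3, Pow(A, 2), Mul(A, Add(-8, A))) (Function('k')(A) = Add(Add(Pow(A, 2), Mul(Add(-8, A), A)), -3) = Add(Add(Pow(A, 2), Mul(A, Add(-8, A))), -3) = Add(-3, Pow(A, 2), Mul(A, Add(-8, A))))
Function('x')(O) = Add(121, Mul(-1, O)) (Function('x')(O) = Add(Add(-5, Mul(6, Add(-3, Pow(6, 2), Mul(6, Add(-8, 6))))), Mul(-1, O)) = Add(Add(-5, Mul(6, Add(-3, 36, Mul(6, -2)))), Mul(-1, O)) = Add(Add(-5, Mul(6, Add(-3, 36, -12))), Mul(-1, O)) = Add(Add(-5, Mul(6, 21)), Mul(-1, O)) = Add(Add(-5, 126), Mul(-1, O)) = Add(121, Mul(-1, O)))
Add(Function('x')(-176), 34915) = Add(Add(121, Mul(-1, -176)), 34915) = Add(Add(121, 176), 34915) = Add(297, 34915) = 35212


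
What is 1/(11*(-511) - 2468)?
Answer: -1/8089 ≈ -0.00012362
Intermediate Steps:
1/(11*(-511) - 2468) = 1/(-5621 - 2468) = 1/(-8089) = -1/8089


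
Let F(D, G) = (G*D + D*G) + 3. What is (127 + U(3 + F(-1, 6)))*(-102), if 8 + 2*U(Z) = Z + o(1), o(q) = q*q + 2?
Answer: -12393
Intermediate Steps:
o(q) = 2 + q**2 (o(q) = q**2 + 2 = 2 + q**2)
F(D, G) = 3 + 2*D*G (F(D, G) = (D*G + D*G) + 3 = 2*D*G + 3 = 3 + 2*D*G)
U(Z) = -5/2 + Z/2 (U(Z) = -4 + (Z + (2 + 1**2))/2 = -4 + (Z + (2 + 1))/2 = -4 + (Z + 3)/2 = -4 + (3 + Z)/2 = -4 + (3/2 + Z/2) = -5/2 + Z/2)
(127 + U(3 + F(-1, 6)))*(-102) = (127 + (-5/2 + (3 + (3 + 2*(-1)*6))/2))*(-102) = (127 + (-5/2 + (3 + (3 - 12))/2))*(-102) = (127 + (-5/2 + (3 - 9)/2))*(-102) = (127 + (-5/2 + (1/2)*(-6)))*(-102) = (127 + (-5/2 - 3))*(-102) = (127 - 11/2)*(-102) = (243/2)*(-102) = -12393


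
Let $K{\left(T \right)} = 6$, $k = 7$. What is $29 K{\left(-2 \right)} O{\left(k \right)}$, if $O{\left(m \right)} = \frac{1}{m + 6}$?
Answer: $\frac{174}{13} \approx 13.385$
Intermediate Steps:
$O{\left(m \right)} = \frac{1}{6 + m}$
$29 K{\left(-2 \right)} O{\left(k \right)} = \frac{29 \cdot 6}{6 + 7} = \frac{174}{13}$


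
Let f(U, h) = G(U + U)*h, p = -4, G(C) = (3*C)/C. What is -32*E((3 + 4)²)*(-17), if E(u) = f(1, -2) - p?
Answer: -1088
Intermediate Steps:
G(C) = 3
f(U, h) = 3*h
E(u) = -2 (E(u) = 3*(-2) - 1*(-4) = -6 + 4 = -2)
-32*E((3 + 4)²)*(-17) = -32*(-2)*(-17) = 64*(-17) = -1088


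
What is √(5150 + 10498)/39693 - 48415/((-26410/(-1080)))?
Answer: -5228820/2641 + 4*√978/39693 ≈ -1979.9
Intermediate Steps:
√(5150 + 10498)/39693 - 48415/((-26410/(-1080))) = √15648*(1/39693) - 48415/((-26410*(-1/1080))) = (4*√978)*(1/39693) - 48415/2641/108 = 4*√978/39693 - 48415*108/2641 = 4*√978/39693 - 5228820/2641 = -5228820/2641 + 4*√978/39693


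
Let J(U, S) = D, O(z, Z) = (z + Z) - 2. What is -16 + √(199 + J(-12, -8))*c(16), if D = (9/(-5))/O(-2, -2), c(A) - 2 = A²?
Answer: -16 + 129*√19930/5 ≈ 3626.3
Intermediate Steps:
c(A) = 2 + A²
O(z, Z) = -2 + Z + z (O(z, Z) = (Z + z) - 2 = -2 + Z + z)
D = 3/10 (D = (9/(-5))/(-2 - 2 - 2) = (9*(-⅕))/(-6) = -9/5*(-⅙) = 3/10 ≈ 0.30000)
J(U, S) = 3/10
-16 + √(199 + J(-12, -8))*c(16) = -16 + √(199 + 3/10)*(2 + 16²) = -16 + √(1993/10)*(2 + 256) = -16 + (√19930/10)*258 = -16 + 129*√19930/5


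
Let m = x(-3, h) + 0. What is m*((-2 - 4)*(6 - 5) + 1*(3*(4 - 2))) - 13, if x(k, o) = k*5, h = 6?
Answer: -13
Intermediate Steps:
x(k, o) = 5*k
m = -15 (m = 5*(-3) + 0 = -15 + 0 = -15)
m*((-2 - 4)*(6 - 5) + 1*(3*(4 - 2))) - 13 = -15*((-2 - 4)*(6 - 5) + 1*(3*(4 - 2))) - 13 = -15*(-6*1 + 1*(3*2)) - 13 = -15*(-6 + 1*6) - 13 = -15*(-6 + 6) - 13 = -15*0 - 13 = 0 - 13 = -13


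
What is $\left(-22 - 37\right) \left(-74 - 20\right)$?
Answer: $5546$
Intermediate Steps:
$\left(-22 - 37\right) \left(-74 - 20\right) = - 59 \left(-74 - 20\right) = \left(-59\right) \left(-94\right) = 5546$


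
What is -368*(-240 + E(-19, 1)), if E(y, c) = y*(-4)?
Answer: 60352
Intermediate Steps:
E(y, c) = -4*y
-368*(-240 + E(-19, 1)) = -368*(-240 - 4*(-19)) = -368*(-240 + 76) = -368*(-164) = 60352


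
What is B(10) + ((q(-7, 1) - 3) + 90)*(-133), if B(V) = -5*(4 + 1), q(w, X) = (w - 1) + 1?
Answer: -10665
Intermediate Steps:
q(w, X) = w (q(w, X) = (-1 + w) + 1 = w)
B(V) = -25 (B(V) = -5*5 = -25)
B(10) + ((q(-7, 1) - 3) + 90)*(-133) = -25 + ((-7 - 3) + 90)*(-133) = -25 + (-10 + 90)*(-133) = -25 + 80*(-133) = -25 - 10640 = -10665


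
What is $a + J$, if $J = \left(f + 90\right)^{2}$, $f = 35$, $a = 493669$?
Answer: $509294$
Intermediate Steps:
$J = 15625$ ($J = \left(35 + 90\right)^{2} = 125^{2} = 15625$)
$a + J = 493669 + 15625 = 509294$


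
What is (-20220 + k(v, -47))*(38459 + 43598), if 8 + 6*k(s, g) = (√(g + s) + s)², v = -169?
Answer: -7629906031/6 - 27735266*I*√6 ≈ -1.2717e+9 - 6.7937e+7*I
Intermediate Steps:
k(s, g) = -4/3 + (s + √(g + s))²/6 (k(s, g) = -4/3 + (√(g + s) + s)²/6 = -4/3 + (s + √(g + s))²/6)
(-20220 + k(v, -47))*(38459 + 43598) = (-20220 + (-4/3 + (-169 + √(-47 - 169))²/6))*(38459 + 43598) = (-20220 + (-4/3 + (-169 + √(-216))²/6))*82057 = (-20220 + (-4/3 + (-169 + 6*I*√6)²/6))*82057 = (-60664/3 + (-169 + 6*I*√6)²/6)*82057 = -4977905848/3 + 82057*(-169 + 6*I*√6)²/6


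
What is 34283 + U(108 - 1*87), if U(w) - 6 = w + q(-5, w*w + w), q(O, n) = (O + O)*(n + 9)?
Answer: 29600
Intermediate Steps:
q(O, n) = 2*O*(9 + n) (q(O, n) = (2*O)*(9 + n) = 2*O*(9 + n))
U(w) = -84 - 10*w**2 - 9*w (U(w) = 6 + (w + 2*(-5)*(9 + (w*w + w))) = 6 + (w + 2*(-5)*(9 + (w**2 + w))) = 6 + (w + 2*(-5)*(9 + (w + w**2))) = 6 + (w + 2*(-5)*(9 + w + w**2)) = 6 + (w + (-90 - 10*w - 10*w**2)) = 6 + (-90 - 10*w**2 - 9*w) = -84 - 10*w**2 - 9*w)
34283 + U(108 - 1*87) = 34283 + (-84 + (108 - 1*87) - 10*(108 - 1*87)*(1 + (108 - 1*87))) = 34283 + (-84 + (108 - 87) - 10*(108 - 87)*(1 + (108 - 87))) = 34283 + (-84 + 21 - 10*21*(1 + 21)) = 34283 + (-84 + 21 - 10*21*22) = 34283 + (-84 + 21 - 4620) = 34283 - 4683 = 29600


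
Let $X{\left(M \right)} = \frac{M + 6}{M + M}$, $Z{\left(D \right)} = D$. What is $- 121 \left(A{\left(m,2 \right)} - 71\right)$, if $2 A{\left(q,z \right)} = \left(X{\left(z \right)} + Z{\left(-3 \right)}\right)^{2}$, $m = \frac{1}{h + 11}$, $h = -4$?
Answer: $\frac{17061}{2} \approx 8530.5$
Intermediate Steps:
$X{\left(M \right)} = \frac{6 + M}{2 M}$
$m = \frac{1}{7}$ ($m = \frac{1}{-4 + 11} = \frac{1}{7} \approx 0.14286$)
$A{\left(q,z \right)} = \frac{\left(-3 + \frac{6 + z}{2 z}\right)^{2}}{2}$ ($A{\left(q,z \right)} = \frac{\left(\frac{6 + z}{2 z} - 3\right)^{2}}{2} = \frac{\left(-3 + \frac{6 + z}{2 z}\right)^{2}}{2}$)
$- 121 \left(A{\left(m,2 \right)} - 71\right) = - 121 \left(\frac{\left(-6 + 5 \cdot 2\right)^{2}}{8 \cdot 4} - 71\right) = - 121 \left(\frac{1}{8} \cdot \frac{1}{4} \left(-6 + 10\right)^{2} - 71\right) = - 121 \left(\frac{1}{8} \cdot \frac{1}{4} \cdot 4^{2} - 71\right) = - 121 \left(\frac{1}{8} \cdot \frac{1}{4} \cdot 16 - 71\right) = - 121 \left(\frac{1}{2} - 71\right) = \left(-121\right) \left(- \frac{141}{2}\right) = \frac{17061}{2}$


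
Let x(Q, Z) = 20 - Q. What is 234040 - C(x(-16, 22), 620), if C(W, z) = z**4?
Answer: -147763125960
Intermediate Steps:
234040 - C(x(-16, 22), 620) = 234040 - 1*620**4 = 234040 - 1*147763360000 = 234040 - 147763360000 = -147763125960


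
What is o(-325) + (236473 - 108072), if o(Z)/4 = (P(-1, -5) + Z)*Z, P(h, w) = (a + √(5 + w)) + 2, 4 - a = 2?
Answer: 545701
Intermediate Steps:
a = 2 (a = 4 - 1*2 = 4 - 2 = 2)
P(h, w) = 4 + √(5 + w) (P(h, w) = (2 + √(5 + w)) + 2 = 4 + √(5 + w))
o(Z) = 4*Z*(4 + Z) (o(Z) = 4*(((4 + √(5 - 5)) + Z)*Z) = 4*(((4 + √0) + Z)*Z) = 4*(((4 + 0) + Z)*Z) = 4*((4 + Z)*Z) = 4*(Z*(4 + Z)) = 4*Z*(4 + Z))
o(-325) + (236473 - 108072) = 4*(-325)*(4 - 325) + (236473 - 108072) = 4*(-325)*(-321) + 128401 = 417300 + 128401 = 545701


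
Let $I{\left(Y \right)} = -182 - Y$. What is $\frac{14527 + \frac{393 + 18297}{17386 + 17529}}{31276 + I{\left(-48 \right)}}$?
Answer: $\frac{101445779}{217464586} \approx 0.46649$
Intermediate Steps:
$\frac{14527 + \frac{393 + 18297}{17386 + 17529}}{31276 + I{\left(-48 \right)}} = \frac{14527 + \frac{393 + 18297}{17386 + 17529}}{31276 - 134} = \frac{14527 + \frac{18690}{34915}}{31276 + \left(-182 + 48\right)} = \frac{14527 + 18690 \cdot \frac{1}{34915}}{31276 - 134} = \frac{14527 + \frac{3738}{6983}}{31142} = \frac{101445779}{6983} \cdot \frac{1}{31142} = \frac{101445779}{217464586}$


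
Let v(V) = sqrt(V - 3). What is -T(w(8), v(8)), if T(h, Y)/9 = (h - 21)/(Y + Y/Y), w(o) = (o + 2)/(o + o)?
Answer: -1467/32 + 1467*sqrt(5)/32 ≈ 56.666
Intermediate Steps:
w(o) = (2 + o)/(2*o) (w(o) = (2 + o)/((2*o)) = (2 + o)*(1/(2*o)) = (2 + o)/(2*o))
v(V) = sqrt(-3 + V)
T(h, Y) = 9*(-21 + h)/(1 + Y) (T(h, Y) = 9*((h - 21)/(Y + Y/Y)) = 9*((-21 + h)/(Y + 1)) = 9*((-21 + h)/(1 + Y)) = 9*(-21 + h)/(1 + Y))
-T(w(8), v(8)) = -9*(-21 + (1/2)*(2 + 8)/8)/(1 + sqrt(-3 + 8)) = -9*(-21 + (1/2)*(1/8)*10)/(1 + sqrt(5)) = -9*(-21 + 5/8)/(1 + sqrt(5)) = -9*(-163)/((1 + sqrt(5))*8) = -(-1467)/(8*(1 + sqrt(5))) = 1467/(8*(1 + sqrt(5)))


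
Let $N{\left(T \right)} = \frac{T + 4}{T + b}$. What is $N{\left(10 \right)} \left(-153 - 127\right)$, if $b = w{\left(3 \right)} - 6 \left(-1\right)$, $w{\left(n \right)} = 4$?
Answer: $-196$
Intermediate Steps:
$b = 10$ ($b = 4 - 6 \left(-1\right) = 4 - -6 = 4 + 6 = 10$)
$N{\left(T \right)} = \frac{4 + T}{10 + T}$ ($N{\left(T \right)} = \frac{T + 4}{T + 10} = \frac{4 + T}{10 + T}$)
$N{\left(10 \right)} \left(-153 - 127\right) = \frac{4 + 10}{10 + 10} \left(-153 - 127\right) = \frac{1}{20} \cdot 14 \left(-280\right) = \frac{7}{10} \left(-280\right) = -196$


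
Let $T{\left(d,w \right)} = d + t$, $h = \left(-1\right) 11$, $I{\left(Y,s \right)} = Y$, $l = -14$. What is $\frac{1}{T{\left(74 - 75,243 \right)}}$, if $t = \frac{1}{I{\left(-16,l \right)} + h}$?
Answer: $- \frac{27}{28} \approx -0.96429$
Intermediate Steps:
$h = -11$
$t = - \frac{1}{27}$ ($t = \frac{1}{-16 - 11} = \frac{1}{-27} = - \frac{1}{27} \approx -0.037037$)
$T{\left(d,w \right)} = - \frac{1}{27} + d$ ($T{\left(d,w \right)} = d - \frac{1}{27} = - \frac{1}{27} + d$)
$\frac{1}{T{\left(74 - 75,243 \right)}} = \frac{1}{- \frac{1}{27} + \left(74 - 75\right)} = \frac{1}{- \frac{1}{27} - 1} = \frac{1}{- \frac{28}{27}} = - \frac{27}{28}$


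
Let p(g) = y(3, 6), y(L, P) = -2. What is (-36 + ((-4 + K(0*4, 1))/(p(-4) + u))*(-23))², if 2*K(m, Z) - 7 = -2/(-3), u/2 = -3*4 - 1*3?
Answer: 48094225/36864 ≈ 1304.6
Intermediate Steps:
p(g) = -2
u = -30 (u = 2*(-3*4 - 1*3) = 2*(-12 - 3) = 2*(-15) = -30)
K(m, Z) = 23/6 (K(m, Z) = 7/2 + (-2/(-3))/2 = 7/2 + (-2*(-⅓))/2 = 7/2 + (½)*(⅔) = 7/2 + ⅓ = 23/6)
(-36 + ((-4 + K(0*4, 1))/(p(-4) + u))*(-23))² = (-36 + ((-4 + 23/6)/(-2 - 30))*(-23))² = (-36 - ⅙/(-32)*(-23))² = (-36 - ⅙*(-1/32)*(-23))² = (-36 + (1/192)*(-23))² = (-36 - 23/192)² = (-6935/192)² = 48094225/36864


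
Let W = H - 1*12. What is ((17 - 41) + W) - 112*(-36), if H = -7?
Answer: 3989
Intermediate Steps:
W = -19 (W = -7 - 1*12 = -7 - 12 = -19)
((17 - 41) + W) - 112*(-36) = ((17 - 41) - 19) - 112*(-36) = (-24 - 19) + 4032 = -43 + 4032 = 3989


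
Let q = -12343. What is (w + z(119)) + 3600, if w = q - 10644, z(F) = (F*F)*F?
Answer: 1665772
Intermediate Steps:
z(F) = F**3 (z(F) = F**2*F = F**3)
w = -22987 (w = -12343 - 10644 = -22987)
(w + z(119)) + 3600 = (-22987 + 119**3) + 3600 = (-22987 + 1685159) + 3600 = 1662172 + 3600 = 1665772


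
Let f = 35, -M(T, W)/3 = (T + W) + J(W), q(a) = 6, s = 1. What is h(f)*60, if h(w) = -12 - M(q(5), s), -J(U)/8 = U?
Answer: -900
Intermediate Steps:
J(U) = -8*U
M(T, W) = -3*T + 21*W (M(T, W) = -3*((T + W) - 8*W) = -3*(T - 7*W) = -3*T + 21*W)
h(w) = -15 (h(w) = -12 - (-3*6 + 21*1) = -12 - (-18 + 21) = -12 - 1*3 = -12 - 3 = -15)
h(f)*60 = -15*60 = -900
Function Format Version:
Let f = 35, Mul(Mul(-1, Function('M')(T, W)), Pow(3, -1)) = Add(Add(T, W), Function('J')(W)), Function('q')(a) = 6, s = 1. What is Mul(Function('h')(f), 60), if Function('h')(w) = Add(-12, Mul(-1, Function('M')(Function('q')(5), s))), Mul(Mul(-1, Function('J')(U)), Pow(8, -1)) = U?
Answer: -900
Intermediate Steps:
Function('J')(U) = Mul(-8, U)
Function('M')(T, W) = Add(Mul(-3, T), Mul(21, W)) (Function('M')(T, W) = Mul(-3, Add(Add(T, W), Mul(-8, W))) = Mul(-3, Add(T, Mul(-7, W))) = Add(Mul(-3, T), Mul(21, W)))
Function('h')(w) = -15 (Function('h')(w) = Add(-12, Mul(-1, Add(Mul(-3, 6), Mul(21, 1)))) = Add(-12, Mul(-1, Add(-18, 21))) = Add(-12, Mul(-1, 3)) = Add(-12, -3) = -15)
Mul(Function('h')(f), 60) = Mul(-15, 60) = -900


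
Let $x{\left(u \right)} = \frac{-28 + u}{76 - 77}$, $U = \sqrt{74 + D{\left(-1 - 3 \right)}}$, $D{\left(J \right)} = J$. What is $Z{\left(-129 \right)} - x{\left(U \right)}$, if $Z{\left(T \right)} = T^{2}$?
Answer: $16613 + \sqrt{70} \approx 16621.0$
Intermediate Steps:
$U = \sqrt{70}$ ($U = \sqrt{74 - 4} = \sqrt{70} \approx 8.3666$)
$x{\left(u \right)} = 28 - u$ ($x{\left(u \right)} = \frac{-28 + u}{-1} = \left(-28 + u\right) \left(-1\right) = 28 - u$)
$Z{\left(-129 \right)} - x{\left(U \right)} = \left(-129\right)^{2} - \left(28 - \sqrt{70}\right) = 16641 - \left(28 - \sqrt{70}\right) = 16613 + \sqrt{70}$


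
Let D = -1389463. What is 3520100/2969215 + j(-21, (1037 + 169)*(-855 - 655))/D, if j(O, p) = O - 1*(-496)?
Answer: 977927665835/825122876309 ≈ 1.1852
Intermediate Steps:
j(O, p) = 496 + O (j(O, p) = O + 496 = 496 + O)
3520100/2969215 + j(-21, (1037 + 169)*(-855 - 655))/D = 3520100/2969215 + (496 - 21)/(-1389463) = 3520100*(1/2969215) + 475*(-1/1389463) = 704020/593843 - 475/1389463 = 977927665835/825122876309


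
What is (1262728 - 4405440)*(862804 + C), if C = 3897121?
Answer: -14959073416600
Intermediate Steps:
(1262728 - 4405440)*(862804 + C) = (1262728 - 4405440)*(862804 + 3897121) = -3142712*4759925 = -14959073416600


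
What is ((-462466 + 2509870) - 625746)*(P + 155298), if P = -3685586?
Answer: -5018862177504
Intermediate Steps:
((-462466 + 2509870) - 625746)*(P + 155298) = ((-462466 + 2509870) - 625746)*(-3685586 + 155298) = (2047404 - 625746)*(-3530288) = 1421658*(-3530288) = -5018862177504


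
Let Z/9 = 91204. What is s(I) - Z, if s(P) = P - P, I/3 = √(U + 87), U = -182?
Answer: -820836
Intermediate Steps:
I = 3*I*√95 (I = 3*√(-182 + 87) = 3*√(-95) = 3*(I*√95) = 3*I*√95 ≈ 29.24*I)
Z = 820836 (Z = 9*91204 = 820836)
s(P) = 0
s(I) - Z = 0 - 1*820836 = 0 - 820836 = -820836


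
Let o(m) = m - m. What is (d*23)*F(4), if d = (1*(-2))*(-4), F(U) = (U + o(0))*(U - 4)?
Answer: 0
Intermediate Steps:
o(m) = 0
F(U) = U*(-4 + U) (F(U) = (U + 0)*(U - 4) = U*(-4 + U))
d = 8 (d = -2*(-4) = 8)
(d*23)*F(4) = (8*23)*(4*(-4 + 4)) = 184*(4*0) = 184*0 = 0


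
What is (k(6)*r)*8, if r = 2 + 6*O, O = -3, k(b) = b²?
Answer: -4608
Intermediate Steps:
r = -16 (r = 2 + 6*(-3) = 2 - 18 = -16)
(k(6)*r)*8 = (6²*(-16))*8 = (36*(-16))*8 = -576*8 = -4608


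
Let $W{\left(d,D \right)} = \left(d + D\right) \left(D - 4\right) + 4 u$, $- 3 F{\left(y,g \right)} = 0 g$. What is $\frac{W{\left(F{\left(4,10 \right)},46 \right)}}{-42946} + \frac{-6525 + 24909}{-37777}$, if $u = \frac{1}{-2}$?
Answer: $- \frac{431214437}{811185521} \approx -0.53159$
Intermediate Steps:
$F{\left(y,g \right)} = 0$ ($F{\left(y,g \right)} = - \frac{0 g}{3} = \left(- \frac{1}{3}\right) 0 = 0$)
$u = - \frac{1}{2} \approx -0.5$
$W{\left(d,D \right)} = -2 + \left(-4 + D\right) \left(D + d\right)$ ($W{\left(d,D \right)} = \left(d + D\right) \left(D - 4\right) + 4 \left(- \frac{1}{2}\right) = \left(D + d\right) \left(-4 + D\right) - 2 = \left(-4 + D\right) \left(D + d\right) - 2 = -2 + \left(-4 + D\right) \left(D + d\right)$)
$\frac{W{\left(F{\left(4,10 \right)},46 \right)}}{-42946} + \frac{-6525 + 24909}{-37777} = \frac{-2 + 46^{2} - 184 - 0 + 46 \cdot 0}{-42946} + \frac{-6525 + 24909}{-37777} = \left(-2 + 2116 - 184 + 0 + 0\right) \left(- \frac{1}{42946}\right) + 18384 \left(- \frac{1}{37777}\right) = 1930 \left(- \frac{1}{42946}\right) - \frac{18384}{37777} = - \frac{965}{21473} - \frac{18384}{37777} = - \frac{431214437}{811185521}$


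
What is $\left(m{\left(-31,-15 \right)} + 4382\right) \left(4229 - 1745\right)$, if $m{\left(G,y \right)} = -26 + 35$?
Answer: $10907244$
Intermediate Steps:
$m{\left(G,y \right)} = 9$
$\left(m{\left(-31,-15 \right)} + 4382\right) \left(4229 - 1745\right) = \left(9 + 4382\right) \left(4229 - 1745\right) = 4391 \cdot 2484 = 10907244$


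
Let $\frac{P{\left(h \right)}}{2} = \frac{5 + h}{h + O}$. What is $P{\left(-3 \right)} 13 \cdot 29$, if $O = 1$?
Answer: $-754$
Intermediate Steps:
$P{\left(h \right)} = \frac{2 \left(5 + h\right)}{1 + h}$ ($P{\left(h \right)} = 2 \frac{5 + h}{h + 1} = 2 \frac{5 + h}{1 + h} = \frac{2 \left(5 + h\right)}{1 + h}$)
$P{\left(-3 \right)} 13 \cdot 29 = \frac{2 \left(5 - 3\right)}{1 - 3} \cdot 13 \cdot 29 = 2 \frac{1}{-2} \cdot 2 \cdot 13 \cdot 29 = 2 \left(- \frac{1}{2}\right) 2 \cdot 13 \cdot 29 = \left(-2\right) 13 \cdot 29 = \left(-26\right) 29 = -754$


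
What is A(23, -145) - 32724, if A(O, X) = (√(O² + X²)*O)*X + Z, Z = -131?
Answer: -32855 - 3335*√21554 ≈ -5.2248e+5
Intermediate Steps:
A(O, X) = -131 + O*X*√(O² + X²) (A(O, X) = (√(O² + X²)*O)*X - 131 = (O*√(O² + X²))*X - 131 = O*X*√(O² + X²) - 131 = -131 + O*X*√(O² + X²))
A(23, -145) - 32724 = (-131 + 23*(-145)*√(23² + (-145)²)) - 32724 = (-131 + 23*(-145)*√(529 + 21025)) - 32724 = (-131 + 23*(-145)*√21554) - 32724 = (-131 - 3335*√21554) - 32724 = -32855 - 3335*√21554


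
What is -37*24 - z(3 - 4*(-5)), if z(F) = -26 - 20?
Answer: -842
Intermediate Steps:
z(F) = -46
-37*24 - z(3 - 4*(-5)) = -37*24 - 1*(-46) = -888 + 46 = -842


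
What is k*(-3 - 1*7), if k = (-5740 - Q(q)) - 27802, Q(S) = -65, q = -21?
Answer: 334770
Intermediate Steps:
k = -33477 (k = (-5740 - 1*(-65)) - 27802 = (-5740 + 65) - 27802 = -5675 - 27802 = -33477)
k*(-3 - 1*7) = -33477*(-3 - 1*7) = -33477*(-3 - 7) = -33477*(-10) = 334770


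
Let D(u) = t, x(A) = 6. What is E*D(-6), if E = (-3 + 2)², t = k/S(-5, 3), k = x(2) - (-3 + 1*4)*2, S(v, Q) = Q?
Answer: 4/3 ≈ 1.3333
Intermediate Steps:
k = 4 (k = 6 - (-3 + 1*4)*2 = 6 - (-3 + 4)*2 = 6 - 2 = 4)
t = 4/3 ≈ 1.3333
E = 1 (E = (-1)² = 1)
D(u) = 4/3
E*D(-6) = 1*(4/3) = 4/3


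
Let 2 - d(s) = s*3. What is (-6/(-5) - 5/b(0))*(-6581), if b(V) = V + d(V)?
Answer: 85553/10 ≈ 8555.3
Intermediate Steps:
d(s) = 2 - 3*s (d(s) = 2 - s*3 = 2 - 3*s)
b(V) = 2 - 2*V (b(V) = V + (2 - 3*V) = 2 - 2*V)
(-6/(-5) - 5/b(0))*(-6581) = (-6/(-5) - 5/(2 - 2*0))*(-6581) = (-6*(-1/5) - 5/(2 + 0))*(-6581) = (6/5 - 5/2)*(-6581) = -13/10*(-6581) = 85553/10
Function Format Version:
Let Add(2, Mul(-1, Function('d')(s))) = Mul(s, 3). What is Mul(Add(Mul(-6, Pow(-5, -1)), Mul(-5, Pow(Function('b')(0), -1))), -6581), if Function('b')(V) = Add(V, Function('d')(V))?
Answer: Rational(85553, 10) ≈ 8555.3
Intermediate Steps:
Function('d')(s) = Add(2, Mul(-3, s)) (Function('d')(s) = Add(2, Mul(-1, Mul(s, 3))) = Add(2, Mul(-1, Mul(3, s))) = Add(2, Mul(-3, s)))
Function('b')(V) = Add(2, Mul(-2, V)) (Function('b')(V) = Add(V, Add(2, Mul(-3, V))) = Add(2, Mul(-2, V)))
Mul(Add(Mul(-6, Pow(-5, -1)), Mul(-5, Pow(Function('b')(0), -1))), -6581) = Mul(Add(Mul(-6, Pow(-5, -1)), Mul(-5, Pow(Add(2, Mul(-2, 0)), -1))), -6581) = Mul(Add(Mul(-6, Rational(-1, 5)), Mul(-5, Pow(Add(2, 0), -1))), -6581) = Mul(Add(Rational(6, 5), Mul(-5, Pow(2, -1))), -6581) = Mul(Add(Rational(6, 5), Mul(-5, Rational(1, 2))), -6581) = Mul(Add(Rational(6, 5), Rational(-5, 2)), -6581) = Mul(Rational(-13, 10), -6581) = Rational(85553, 10)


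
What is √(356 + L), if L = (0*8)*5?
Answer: 2*√89 ≈ 18.868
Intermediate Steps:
L = 0 (L = 0*5 = 0)
√(356 + L) = √(356 + 0) = √356 = 2*√89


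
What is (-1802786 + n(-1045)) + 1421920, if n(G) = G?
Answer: -381911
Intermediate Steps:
(-1802786 + n(-1045)) + 1421920 = (-1802786 - 1045) + 1421920 = -1803831 + 1421920 = -381911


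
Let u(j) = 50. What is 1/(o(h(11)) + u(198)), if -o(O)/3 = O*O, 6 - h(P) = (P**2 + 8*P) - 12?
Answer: -1/109393 ≈ -9.1414e-6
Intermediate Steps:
h(P) = 18 - P**2 - 8*P (h(P) = 6 - ((P**2 + 8*P) - 12) = 6 - (-12 + P**2 + 8*P) = 6 + (12 - P**2 - 8*P) = 18 - P**2 - 8*P)
o(O) = -3*O**2 (o(O) = -3*O*O = -3*O**2)
1/(o(h(11)) + u(198)) = 1/(-3*(18 - 1*11**2 - 8*11)**2 + 50) = 1/(-3*(18 - 1*121 - 88)**2 + 50) = 1/(-3*(18 - 121 - 88)**2 + 50) = 1/(-3*(-191)**2 + 50) = 1/(-3*36481 + 50) = 1/(-109443 + 50) = 1/(-109393) = -1/109393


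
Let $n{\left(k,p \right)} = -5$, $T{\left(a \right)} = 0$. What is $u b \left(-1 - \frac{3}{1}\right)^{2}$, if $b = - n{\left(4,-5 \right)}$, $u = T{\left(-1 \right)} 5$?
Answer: $0$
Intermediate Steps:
$u = 0$ ($u = 0 \cdot 5 = 0$)
$b = 5$ ($b = \left(-1\right) \left(-5\right) = 5$)
$u b \left(-1 - \frac{3}{1}\right)^{2} = 0 \cdot 5 \left(-1 - \frac{3}{1}\right)^{2} = 0 \left(-1 - 3\right)^{2} = 0 \left(-4\right)^{2} = 0 \cdot 16 = 0$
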